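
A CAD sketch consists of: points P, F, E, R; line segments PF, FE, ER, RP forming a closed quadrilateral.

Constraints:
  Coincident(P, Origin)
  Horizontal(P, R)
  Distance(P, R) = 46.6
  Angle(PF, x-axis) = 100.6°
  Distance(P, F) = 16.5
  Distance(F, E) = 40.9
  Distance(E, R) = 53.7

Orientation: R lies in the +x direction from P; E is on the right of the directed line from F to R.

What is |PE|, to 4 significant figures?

24.66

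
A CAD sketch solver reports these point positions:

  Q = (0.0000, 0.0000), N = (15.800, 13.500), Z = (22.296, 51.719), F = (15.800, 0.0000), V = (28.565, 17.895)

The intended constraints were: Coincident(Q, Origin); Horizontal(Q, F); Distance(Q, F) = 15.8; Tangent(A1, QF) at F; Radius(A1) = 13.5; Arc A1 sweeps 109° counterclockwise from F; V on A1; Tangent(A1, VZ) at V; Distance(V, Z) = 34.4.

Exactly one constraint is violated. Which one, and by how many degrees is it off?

Tangent(A1, VZ) at V — off by 8.50°.

Q = (0.00, 0.00) ✓; Q.y = 0.00, F.y = 0.00 ✓; |QF| = 15.80 ✓; ∠(NF, FQ) = 90.00° ✓; |NF| = 13.50 ✓; bearing(N→V) − bearing(N→F) = 109.0° ✓; |NV| = 13.50 ✓; ∠(NV, VZ) = 98.50° ✗; |VZ| = 34.40 ✓.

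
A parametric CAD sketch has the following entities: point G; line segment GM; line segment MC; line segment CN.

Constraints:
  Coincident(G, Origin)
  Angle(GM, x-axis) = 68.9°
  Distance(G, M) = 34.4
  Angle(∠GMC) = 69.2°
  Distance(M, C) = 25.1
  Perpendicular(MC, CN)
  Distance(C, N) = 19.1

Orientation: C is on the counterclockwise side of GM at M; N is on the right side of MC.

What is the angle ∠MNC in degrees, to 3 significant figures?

52.7°

G is at the origin; GM runs at 68.9° with length 34.4, so M = 34.4·(cos 68.9°, sin 68.9°) = (12.4, 32.1). ∠GMC = 69.2°, so MC runs at 68.9° + (180° − 69.2°) = 180° from the x-axis; with |MC| = 25.1, C = M + 25.1·(cos 180°, sin 180°) = (-12.7, 32.2). MC is perpendicular to CN; with |CN| = 19.1 on the right of MC, N = C + 19.1·(0.00524, 1.00) = (-12.6, 51.3). Then cos ∠MNC = NM·NC / (|NM||NC|), giving 52.7°.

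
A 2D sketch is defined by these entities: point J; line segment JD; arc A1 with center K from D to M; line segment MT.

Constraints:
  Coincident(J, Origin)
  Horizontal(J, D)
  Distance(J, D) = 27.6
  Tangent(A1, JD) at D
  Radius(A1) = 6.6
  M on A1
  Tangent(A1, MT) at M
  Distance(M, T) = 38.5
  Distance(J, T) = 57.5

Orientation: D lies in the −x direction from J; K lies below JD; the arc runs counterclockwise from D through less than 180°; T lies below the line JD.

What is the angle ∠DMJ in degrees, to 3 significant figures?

33.2°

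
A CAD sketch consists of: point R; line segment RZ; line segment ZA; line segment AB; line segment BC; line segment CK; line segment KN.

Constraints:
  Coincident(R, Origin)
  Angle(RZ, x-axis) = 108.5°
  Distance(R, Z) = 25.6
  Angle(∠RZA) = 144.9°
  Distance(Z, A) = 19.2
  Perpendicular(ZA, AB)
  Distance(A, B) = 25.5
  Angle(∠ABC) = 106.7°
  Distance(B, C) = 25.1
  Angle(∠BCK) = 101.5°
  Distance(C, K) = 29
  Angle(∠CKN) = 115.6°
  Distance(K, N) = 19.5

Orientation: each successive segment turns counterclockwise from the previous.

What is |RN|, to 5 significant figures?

27.140

R is at the origin; RZ runs at 108.5° with length 25.6, so Z = (-8.1230, 24.277). ∠RZA = 144.9° gives ZA at 143.60° from the x-axis; with |ZA| = 19.2, A = (-23.577, 35.671). ZA ⟂ AB, so AB runs at -126.40°; with |AB| = 25.5, B = (-38.709, 15.146). ∠ABC = 106.7° gives BC at -53.100° from the x-axis; with |BC| = 25.1, C = (-23.639, -4.9261). ∠BCK = 101.5° gives CK at 25.400° from the x-axis; with |CK| = 29.0, K = (2.5581, 7.5130). ∠CKN = 115.6° gives KN at 89.800° from the x-axis; with |KN| = 19.5, N = (2.6262, 27.013). Then |RN| = |N − R| = 27.140.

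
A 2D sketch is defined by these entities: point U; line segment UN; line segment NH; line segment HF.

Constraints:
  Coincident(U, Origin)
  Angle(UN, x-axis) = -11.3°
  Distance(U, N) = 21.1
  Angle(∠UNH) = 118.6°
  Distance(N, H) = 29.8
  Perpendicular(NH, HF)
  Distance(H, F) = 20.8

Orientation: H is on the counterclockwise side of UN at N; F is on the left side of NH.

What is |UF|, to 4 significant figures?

39.97

U is at the origin; UN runs at -11.3° with length 21.1, so N = 21.1·(cos -11.3°, sin -11.3°) = (20.69, -4.134). ∠UNH = 118.6°, so NH runs at -11.3° + (180° − 118.6°) = 50.10° from the x-axis; with |NH| = 29.8, H = N + 29.8·(cos 50.10°, sin 50.10°) = (39.81, 18.73). The perpendicularity gives HF at right angles to NH; with |HF| = 20.8 on the left of NH, F = H + 20.8·(-0.7672, 0.6414) = (23.85, 32.07). Then |UF| = |F − U| = 39.97.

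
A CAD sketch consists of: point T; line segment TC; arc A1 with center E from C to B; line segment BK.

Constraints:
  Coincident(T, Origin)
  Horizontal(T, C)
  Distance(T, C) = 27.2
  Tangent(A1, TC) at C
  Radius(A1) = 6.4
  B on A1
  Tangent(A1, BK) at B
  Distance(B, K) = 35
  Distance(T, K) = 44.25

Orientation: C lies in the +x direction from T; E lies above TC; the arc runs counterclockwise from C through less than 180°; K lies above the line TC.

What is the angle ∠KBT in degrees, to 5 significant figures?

79.478°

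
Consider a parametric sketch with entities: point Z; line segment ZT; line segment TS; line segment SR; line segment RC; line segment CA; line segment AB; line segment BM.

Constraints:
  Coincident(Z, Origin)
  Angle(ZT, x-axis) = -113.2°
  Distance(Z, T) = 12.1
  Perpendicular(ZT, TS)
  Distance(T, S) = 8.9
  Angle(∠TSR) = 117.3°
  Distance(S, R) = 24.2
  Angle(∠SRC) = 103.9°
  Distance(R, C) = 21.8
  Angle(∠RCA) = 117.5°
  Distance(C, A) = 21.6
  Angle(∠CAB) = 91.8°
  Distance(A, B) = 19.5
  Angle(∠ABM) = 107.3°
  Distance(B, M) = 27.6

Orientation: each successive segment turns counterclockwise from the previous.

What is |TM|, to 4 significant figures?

20.56

Z is at the origin; ZT runs at -113.2° with length 12.1, so T = (-4.767, -11.12). ZT is perpendicular to TS, so TS runs at -23.20°; with |TS| = 8.9, S = (3.414, -14.63). ∠TSR = 117.3° gives SR at 39.50° from the x-axis; with |SR| = 24.2, R = (22.09, 0.7655). ∠SRC = 103.9° gives RC at 115.6° from the x-axis; with |RC| = 21.8, C = (12.67, 20.43). ∠RCA = 117.5° gives CA at 178.1° from the x-axis; with |CA| = 21.6, A = (-8.921, 21.14). ∠CAB = 91.8° gives AB at -93.70° from the x-axis; with |AB| = 19.5, B = (-10.18, 1.682). ∠ABM = 107.3° gives BM at -21.00° from the x-axis; with |BM| = 27.6, M = (15.59, -8.209). Then |TM| = |M − T| = 20.56.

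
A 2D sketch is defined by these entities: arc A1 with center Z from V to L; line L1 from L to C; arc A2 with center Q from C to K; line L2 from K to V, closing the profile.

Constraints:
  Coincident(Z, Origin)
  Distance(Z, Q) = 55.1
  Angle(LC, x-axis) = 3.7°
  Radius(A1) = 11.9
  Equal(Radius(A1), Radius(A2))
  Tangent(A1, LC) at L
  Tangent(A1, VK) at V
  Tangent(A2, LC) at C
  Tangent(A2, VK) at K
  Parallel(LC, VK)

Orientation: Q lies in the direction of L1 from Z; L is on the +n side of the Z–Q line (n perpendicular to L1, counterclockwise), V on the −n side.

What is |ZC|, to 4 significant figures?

56.37

The slot axis is L1's direction at 3.7°, so u = (cos 3.7°, sin 3.7°) = (0.9979, 0.06453) and n = (−sin 3.7°, cos 3.7°) = (-0.06453, 0.9979). Z is at the origin and Q lies 55.1 along u from Z, so Q = 55.1·u = (54.99, 3.556). Tangency of A1 to both parallel lines with radius 11.9 puts L and V at Z ± 11.9·n: L = (-0.7679, 11.88), V = (0.7679, -11.88). Equal radii place C and K the same way about Q: C = Q + 11.9·n = (54.22, 15.43), K = Q − 11.9·n = (55.75, -8.319). Then |ZC| = |C − Z| = 56.37.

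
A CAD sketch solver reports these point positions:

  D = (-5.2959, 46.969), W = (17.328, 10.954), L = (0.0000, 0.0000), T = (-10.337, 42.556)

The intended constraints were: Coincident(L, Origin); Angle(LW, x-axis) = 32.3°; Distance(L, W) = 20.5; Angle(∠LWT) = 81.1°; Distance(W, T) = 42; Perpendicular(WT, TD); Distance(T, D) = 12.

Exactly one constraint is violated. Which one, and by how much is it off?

Distance(T, D) = 12 — off by 5.30.

L = (0.00, 0.00) ✓; LW at 32.30° ✓; |LW| = 20.50 ✓; ∠LWT = 81.10° ✓; |WT| = 42.00 ✓; ∠(WT, TD) = 90.00° ✓; |TD| = 6.700 ✗.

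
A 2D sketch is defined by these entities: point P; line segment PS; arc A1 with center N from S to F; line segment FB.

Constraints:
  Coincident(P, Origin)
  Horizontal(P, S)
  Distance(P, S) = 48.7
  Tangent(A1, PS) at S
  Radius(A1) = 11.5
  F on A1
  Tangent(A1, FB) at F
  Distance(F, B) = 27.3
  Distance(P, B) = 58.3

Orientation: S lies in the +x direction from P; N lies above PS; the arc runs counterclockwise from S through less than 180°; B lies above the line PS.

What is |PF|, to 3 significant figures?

60.8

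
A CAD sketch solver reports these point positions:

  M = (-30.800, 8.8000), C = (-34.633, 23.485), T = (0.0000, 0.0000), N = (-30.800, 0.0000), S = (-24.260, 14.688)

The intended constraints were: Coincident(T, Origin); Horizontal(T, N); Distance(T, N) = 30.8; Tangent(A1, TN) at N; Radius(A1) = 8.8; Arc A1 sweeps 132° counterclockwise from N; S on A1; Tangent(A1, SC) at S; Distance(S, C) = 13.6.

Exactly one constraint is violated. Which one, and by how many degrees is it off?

Tangent(A1, SC) at S — off by 7.70°.

T = (0.00, 0.00) ✓; T.y = 0.00, N.y = 0.00 ✓; |TN| = 30.80 ✓; ∠(MN, NT) = 90.00° ✓; |MN| = 8.800 ✓; bearing(M→S) − bearing(M→N) = 132.0° ✓; |MS| = 8.800 ✓; ∠(MS, SC) = 82.30° ✗; |SC| = 13.60 ✓.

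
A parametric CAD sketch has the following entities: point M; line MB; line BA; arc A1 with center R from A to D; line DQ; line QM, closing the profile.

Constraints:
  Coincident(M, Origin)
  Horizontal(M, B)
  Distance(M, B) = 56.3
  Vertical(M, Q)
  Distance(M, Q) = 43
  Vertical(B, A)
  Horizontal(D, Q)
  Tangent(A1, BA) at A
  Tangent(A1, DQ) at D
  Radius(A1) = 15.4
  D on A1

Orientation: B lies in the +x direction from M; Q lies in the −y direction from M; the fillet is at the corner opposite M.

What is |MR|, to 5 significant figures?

49.341

M is at the origin; M and B share the same y with |MB| = 56.3 and B on the +x side, so B = (56.300, 0.0000). MQ is vertical with |MQ| = 43.0 and Q on the −y side, so Q = (0.0000, -43.000). The virtual corner opposite M is at (56.300, -43.000). A1 meets BA tangentially, so RA is at right angles to BA and tangency of A1 to DQ means the radius RD is perpendicular to DQ, with radius 15.4, so the center R sits 15.4 in from both sides at R = (40.900, -27.600). Then |MR| = |R − M| = 49.341.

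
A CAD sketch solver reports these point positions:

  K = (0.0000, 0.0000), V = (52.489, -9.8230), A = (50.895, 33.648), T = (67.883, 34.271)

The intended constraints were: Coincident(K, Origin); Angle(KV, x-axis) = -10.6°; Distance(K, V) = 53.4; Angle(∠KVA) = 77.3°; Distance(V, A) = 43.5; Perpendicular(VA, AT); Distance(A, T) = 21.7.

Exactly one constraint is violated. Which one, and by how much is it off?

Distance(A, T) = 21.7 — off by 4.70.

K = (0.00, 0.00) ✓; KV at -10.60° ✓; |KV| = 53.40 ✓; ∠KVA = 77.30° ✓; |VA| = 43.50 ✓; ∠(VA, AT) = 90.00° ✓; |AT| = 17.00 ✗.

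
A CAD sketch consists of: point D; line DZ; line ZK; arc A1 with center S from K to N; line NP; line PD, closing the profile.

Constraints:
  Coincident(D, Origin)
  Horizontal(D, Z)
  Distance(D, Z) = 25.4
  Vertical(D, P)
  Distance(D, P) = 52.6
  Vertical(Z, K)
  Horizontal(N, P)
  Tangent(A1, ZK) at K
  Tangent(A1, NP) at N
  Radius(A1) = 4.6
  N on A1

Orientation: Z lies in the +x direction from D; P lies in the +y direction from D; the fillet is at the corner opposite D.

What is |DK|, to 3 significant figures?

54.3

D is at the origin; D and Z share the same y with |DZ| = 25.4 and Z on the +x side, so Z = (25.4, 0.00). DP is vertical with |DP| = 52.6 and P on the +y side, so P = (0.00, 52.6). The virtual corner opposite D is at (25.4, 52.6). Tangency of A1 to ZK means the radius SK is perpendicular to ZK and A1 meets NP tangentially, so SN is at right angles to NP, with radius 4.6, so the center S sits 4.6 in from both sides at S = (20.8, 48.0). That places the tangent points at K = (25.4, 48.0) on ZK and N = (20.8, 52.6) on NP. Then |DK| = |K − D| = 54.3.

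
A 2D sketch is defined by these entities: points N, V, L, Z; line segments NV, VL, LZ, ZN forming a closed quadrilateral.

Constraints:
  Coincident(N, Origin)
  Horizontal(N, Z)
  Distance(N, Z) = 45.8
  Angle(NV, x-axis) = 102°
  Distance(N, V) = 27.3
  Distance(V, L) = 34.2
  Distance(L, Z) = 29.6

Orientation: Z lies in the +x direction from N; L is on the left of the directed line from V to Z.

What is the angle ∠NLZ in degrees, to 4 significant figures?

85.84°

Checks: |VL| = 34.20 ✓; |LZ| = 29.60 ✓.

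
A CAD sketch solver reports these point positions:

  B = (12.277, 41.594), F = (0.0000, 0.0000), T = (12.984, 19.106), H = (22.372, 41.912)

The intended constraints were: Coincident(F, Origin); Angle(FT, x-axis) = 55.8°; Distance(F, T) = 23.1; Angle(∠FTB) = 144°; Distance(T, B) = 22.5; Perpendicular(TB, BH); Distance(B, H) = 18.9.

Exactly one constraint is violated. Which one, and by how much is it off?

Distance(B, H) = 18.9 — off by 8.80.

F = (0.00, 0.00) ✓; FT at 55.80° ✓; |FT| = 23.10 ✓; ∠FTB = 144.0° ✓; |TB| = 22.50 ✓; ∠(TB, BH) = 90.00° ✓; |BH| = 10.10 ✗.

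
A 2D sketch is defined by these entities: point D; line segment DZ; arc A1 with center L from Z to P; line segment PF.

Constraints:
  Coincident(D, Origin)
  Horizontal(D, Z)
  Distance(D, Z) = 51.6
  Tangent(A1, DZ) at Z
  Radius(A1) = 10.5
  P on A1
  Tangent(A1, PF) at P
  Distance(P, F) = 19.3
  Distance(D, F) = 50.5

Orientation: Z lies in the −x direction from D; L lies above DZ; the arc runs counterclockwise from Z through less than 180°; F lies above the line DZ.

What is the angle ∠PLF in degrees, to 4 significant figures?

61.45°

D is at the origin; D and Z share the same y with |DZ| = 51.6 and Z on the −x side, so Z = (-51.60, 0.000). Tangency of A1 to DZ means the radius LZ is perpendicular to DZ, so L = Z + (0, 10.5) = (-51.60, 10.50). Since LP ⟂ PF (tangency), |LF| = √(10.5² + 19.3²) = 21.97 regardless of where P sits on A1. So F lies on both circle(D, 50.5) and circle(L, 21.97); the above-DZ intersection is F = (-40.86, 29.67). P is the foot of the tangent from F: P = (-41.10, 10.37).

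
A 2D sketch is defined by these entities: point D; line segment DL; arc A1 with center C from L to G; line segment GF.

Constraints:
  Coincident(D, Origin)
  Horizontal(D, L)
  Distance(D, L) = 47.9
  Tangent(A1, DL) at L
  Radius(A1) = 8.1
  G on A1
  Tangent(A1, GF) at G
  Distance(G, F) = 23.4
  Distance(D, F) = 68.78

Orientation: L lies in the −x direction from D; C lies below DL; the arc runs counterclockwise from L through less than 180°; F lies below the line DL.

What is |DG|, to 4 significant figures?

55.87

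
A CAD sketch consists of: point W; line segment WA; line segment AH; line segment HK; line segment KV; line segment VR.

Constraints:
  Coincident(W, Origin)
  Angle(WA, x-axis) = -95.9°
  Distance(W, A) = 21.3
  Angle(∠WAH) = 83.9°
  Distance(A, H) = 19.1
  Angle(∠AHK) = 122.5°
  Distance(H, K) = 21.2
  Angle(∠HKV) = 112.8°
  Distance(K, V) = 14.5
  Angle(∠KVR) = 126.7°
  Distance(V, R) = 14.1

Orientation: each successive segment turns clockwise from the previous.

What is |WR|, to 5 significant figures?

10.847

W is at the origin; WA runs at -95.9° with length 21.3, so A = (-2.1895, -21.187). ∠WAH = 83.9° gives AH at 168.00° from the x-axis; with |AH| = 19.1, H = (-20.872, -17.216). ∠AHK = 122.5° gives HK at 110.50° from the x-axis; with |HK| = 21.2, K = (-28.296, 2.6414). ∠HKV = 112.8° gives KV at 43.300° from the x-axis; with |KV| = 14.5, V = (-17.744, 12.586). ∠KVR = 126.7° gives VR at -10.000° from the x-axis; with |VR| = 14.1, R = (-3.8580, 10.137). Then |WR| = |R − W| = 10.847.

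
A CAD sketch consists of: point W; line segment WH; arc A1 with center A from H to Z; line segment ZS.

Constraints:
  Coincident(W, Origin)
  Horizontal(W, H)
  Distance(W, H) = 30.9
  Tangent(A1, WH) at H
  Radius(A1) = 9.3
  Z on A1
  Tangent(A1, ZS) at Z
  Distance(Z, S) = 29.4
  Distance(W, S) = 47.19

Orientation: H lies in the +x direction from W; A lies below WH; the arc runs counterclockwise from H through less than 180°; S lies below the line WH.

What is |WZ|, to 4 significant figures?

24.10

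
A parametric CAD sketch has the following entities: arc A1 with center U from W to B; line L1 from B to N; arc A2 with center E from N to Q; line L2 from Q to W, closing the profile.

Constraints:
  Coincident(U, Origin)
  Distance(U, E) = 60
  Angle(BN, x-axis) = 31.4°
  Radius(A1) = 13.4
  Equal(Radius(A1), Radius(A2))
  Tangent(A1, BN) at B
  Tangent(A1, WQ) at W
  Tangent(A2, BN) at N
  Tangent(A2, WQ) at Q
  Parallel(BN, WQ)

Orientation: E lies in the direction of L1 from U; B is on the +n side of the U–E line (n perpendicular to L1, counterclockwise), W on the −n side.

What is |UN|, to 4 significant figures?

61.48

Tangency of A1 to both parallel lines with radius 13.4 puts B and W at U ± 13.4·n: B = (-6.982, 11.44), W = (6.982, -11.44). Equal radii place N and Q the same way about E: N = E + 13.4·n = (44.23, 42.70), Q = E − 13.4·n = (58.19, 19.82). Then |UN| = |N − U| = 61.48.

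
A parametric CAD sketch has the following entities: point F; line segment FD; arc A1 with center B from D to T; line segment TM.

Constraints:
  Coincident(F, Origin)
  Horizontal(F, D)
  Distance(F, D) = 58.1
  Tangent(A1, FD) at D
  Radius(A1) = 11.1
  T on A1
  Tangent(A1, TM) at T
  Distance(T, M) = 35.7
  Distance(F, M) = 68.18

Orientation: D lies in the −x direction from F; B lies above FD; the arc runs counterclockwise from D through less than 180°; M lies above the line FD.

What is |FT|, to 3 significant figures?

48.5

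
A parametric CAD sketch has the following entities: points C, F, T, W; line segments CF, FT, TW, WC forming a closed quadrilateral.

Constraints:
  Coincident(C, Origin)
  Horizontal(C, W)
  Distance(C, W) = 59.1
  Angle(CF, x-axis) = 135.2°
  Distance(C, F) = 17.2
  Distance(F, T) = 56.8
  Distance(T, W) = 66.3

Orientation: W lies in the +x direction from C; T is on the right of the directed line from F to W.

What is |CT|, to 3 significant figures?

41.9

Checks: |FT| = 56.80 ✓; |TW| = 66.30 ✓.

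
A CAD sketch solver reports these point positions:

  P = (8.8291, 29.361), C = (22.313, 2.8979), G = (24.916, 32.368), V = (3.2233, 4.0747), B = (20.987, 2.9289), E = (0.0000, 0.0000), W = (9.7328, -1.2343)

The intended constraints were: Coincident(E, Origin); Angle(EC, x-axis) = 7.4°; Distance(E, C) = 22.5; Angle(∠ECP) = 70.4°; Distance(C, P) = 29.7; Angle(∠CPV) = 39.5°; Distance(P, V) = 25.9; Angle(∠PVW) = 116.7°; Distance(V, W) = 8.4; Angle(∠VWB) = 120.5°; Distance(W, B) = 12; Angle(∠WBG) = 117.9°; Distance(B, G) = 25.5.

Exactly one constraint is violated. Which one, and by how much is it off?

Distance(B, G) = 25.5 — off by 4.20.

E = (0.00, 0.00) ✓; EC at 7.400° ✓; |EC| = 22.50 ✓; ∠ECP = 70.40° ✓; |CP| = 29.70 ✓; ∠CPV = 39.50° ✓; |PV| = 25.90 ✓; ∠PVW = 116.7° ✓; |VW| = 8.400 ✓; ∠VWB = 120.5° ✓; |WB| = 12.00 ✓; ∠WBG = 117.9° ✓; |BG| = 29.70 ✗.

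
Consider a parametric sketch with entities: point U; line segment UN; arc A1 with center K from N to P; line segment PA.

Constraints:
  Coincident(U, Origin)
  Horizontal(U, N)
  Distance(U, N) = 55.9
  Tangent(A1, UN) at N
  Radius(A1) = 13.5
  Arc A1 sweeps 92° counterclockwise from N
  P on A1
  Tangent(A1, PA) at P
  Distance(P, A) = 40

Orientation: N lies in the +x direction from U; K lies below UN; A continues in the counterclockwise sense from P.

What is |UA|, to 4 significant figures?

69.49

U is at the origin; UN is horizontal with |UN| = 55.9 and N on the +x side, so N = (55.90, 0.000). The tangent condition forces KN to be normal to UN, so K = N + (0, -13.5) = (55.90, -13.50). On A1, N sits at bearing 90° from K; a 92° counterclockwise sweep puts P at bearing 182°, so P = K + 13.5·(cos 182°, sin 182°) = (42.41, -13.97). Tangency of A1 to PA means the radius KP is perpendicular to PA, so PA runs along (−sin 182°, cos 182°); with |PA| = 40.0, A = (43.80, -53.95). Then |UA| = |A − U| = 69.49.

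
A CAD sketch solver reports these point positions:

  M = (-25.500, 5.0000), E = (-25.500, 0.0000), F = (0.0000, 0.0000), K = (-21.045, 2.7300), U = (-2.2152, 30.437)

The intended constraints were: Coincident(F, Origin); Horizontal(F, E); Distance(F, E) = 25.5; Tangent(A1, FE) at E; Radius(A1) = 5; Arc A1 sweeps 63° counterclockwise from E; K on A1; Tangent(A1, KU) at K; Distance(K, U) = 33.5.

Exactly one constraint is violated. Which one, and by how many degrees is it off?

Tangent(A1, KU) at K — off by 7.20°.

F = (0.00, 0.00) ✓; F.y = 0.00, E.y = 0.00 ✓; |FE| = 25.50 ✓; ∠(ME, EF) = 90.00° ✓; |ME| = 5.000 ✓; bearing(M→K) − bearing(M→E) = 63.00° ✓; |MK| = 5.000 ✓; ∠(MK, KU) = 97.20° ✗; |KU| = 33.50 ✓.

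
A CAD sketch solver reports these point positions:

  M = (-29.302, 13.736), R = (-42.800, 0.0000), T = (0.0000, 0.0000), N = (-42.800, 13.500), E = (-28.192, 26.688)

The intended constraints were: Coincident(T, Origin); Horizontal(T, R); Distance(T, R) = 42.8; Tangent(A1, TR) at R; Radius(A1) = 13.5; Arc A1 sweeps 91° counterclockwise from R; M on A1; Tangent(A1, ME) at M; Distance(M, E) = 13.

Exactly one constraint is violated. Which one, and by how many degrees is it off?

Tangent(A1, ME) at M — off by 5.90°.

T = (0.00, 0.00) ✓; T.y = 0.00, R.y = 0.00 ✓; |TR| = 42.80 ✓; ∠(NR, RT) = 90.00° ✓; |NR| = 13.50 ✓; bearing(N→M) − bearing(N→R) = 91.00° ✓; |NM| = 13.50 ✓; ∠(NM, ME) = 95.90° ✗; |ME| = 13.00 ✓.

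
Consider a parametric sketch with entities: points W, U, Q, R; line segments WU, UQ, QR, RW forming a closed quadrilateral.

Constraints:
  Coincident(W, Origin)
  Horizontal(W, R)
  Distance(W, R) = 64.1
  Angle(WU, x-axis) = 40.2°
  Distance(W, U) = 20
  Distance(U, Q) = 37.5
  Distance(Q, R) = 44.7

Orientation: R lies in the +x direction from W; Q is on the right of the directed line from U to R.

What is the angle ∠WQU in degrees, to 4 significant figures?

31.88°

Checks: |UQ| = 37.50 ✓; |QR| = 44.70 ✓.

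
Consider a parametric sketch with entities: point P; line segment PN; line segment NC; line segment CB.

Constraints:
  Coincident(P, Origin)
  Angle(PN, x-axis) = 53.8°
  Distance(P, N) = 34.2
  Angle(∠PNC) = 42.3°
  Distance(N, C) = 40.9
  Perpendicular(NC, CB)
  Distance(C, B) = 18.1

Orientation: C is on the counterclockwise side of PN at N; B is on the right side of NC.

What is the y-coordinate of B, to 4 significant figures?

37.18

P is at the origin; PN runs at 53.8° with length 34.2, so N = 34.2·(cos 53.8°, sin 53.8°) = (20.20, 27.60). ∠PNC = 42.3°, so NC runs at 53.8° + (180° − 42.3°) = 191.5° from the x-axis; with |NC| = 40.9, C = N + 40.9·(cos 191.5°, sin 191.5°) = (-19.88, 19.44). NC is perpendicular to CB; with |CB| = 18.1 on the right of NC, B = C + 18.1·(-0.1994, 0.9799) = (-23.49, 37.18). So B.y = 37.18.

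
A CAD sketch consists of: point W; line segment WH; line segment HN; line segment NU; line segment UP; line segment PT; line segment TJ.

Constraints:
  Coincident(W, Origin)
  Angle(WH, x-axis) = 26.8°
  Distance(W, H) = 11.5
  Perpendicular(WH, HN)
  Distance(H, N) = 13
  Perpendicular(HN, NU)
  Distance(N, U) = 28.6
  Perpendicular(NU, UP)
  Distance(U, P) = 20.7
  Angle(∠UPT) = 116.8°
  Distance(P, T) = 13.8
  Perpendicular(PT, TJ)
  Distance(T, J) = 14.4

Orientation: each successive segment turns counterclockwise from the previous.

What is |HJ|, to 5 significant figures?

9.8479

W is at the origin; WH runs at 26.8° with length 11.5, so H = (10.265, 5.1851). WH is perpendicular to HN, so HN runs at 116.80°; with |HN| = 13.0, N = (4.4033, 16.789). HN ⟂ NU, so NU runs at -153.20°; with |NU| = 28.6, U = (-21.125, 3.8936). NU ⟂ UP, so UP runs at -63.200°; with |UP| = 20.7, P = (-11.791, -14.583). ∠UPT = 116.8° gives PT at 0.0000° from the x-axis; with |PT| = 13.8, T = (2.0085, -14.583). The perpendicularity gives TJ at right angles to PT, so TJ runs at 90.000°; with |TJ| = 14.4, J = (2.0085, -0.18292). Then |HJ| = |J − H| = 9.8479.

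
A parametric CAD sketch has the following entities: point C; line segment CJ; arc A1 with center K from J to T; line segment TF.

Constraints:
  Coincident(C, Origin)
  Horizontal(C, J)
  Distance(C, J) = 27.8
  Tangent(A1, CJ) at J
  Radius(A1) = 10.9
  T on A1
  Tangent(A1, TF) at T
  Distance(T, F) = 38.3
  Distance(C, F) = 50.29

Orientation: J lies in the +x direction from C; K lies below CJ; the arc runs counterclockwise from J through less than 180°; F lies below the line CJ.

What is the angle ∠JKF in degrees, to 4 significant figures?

159.8°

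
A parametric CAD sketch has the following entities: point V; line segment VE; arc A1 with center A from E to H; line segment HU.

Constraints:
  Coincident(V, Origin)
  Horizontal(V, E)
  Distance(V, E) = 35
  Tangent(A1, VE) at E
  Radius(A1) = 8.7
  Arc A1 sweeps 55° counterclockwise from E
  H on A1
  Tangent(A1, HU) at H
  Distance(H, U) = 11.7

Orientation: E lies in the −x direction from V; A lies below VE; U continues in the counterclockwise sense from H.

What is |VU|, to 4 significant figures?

50.61

V is at the origin; VE is horizontal with |VE| = 35.0 and E on the −x side, so E = (-35.00, 0.000). A1 meets VE tangentially, so AE is at right angles to VE, so A = E + (0, -8.7) = (-35.00, -8.700). On A1, E sits at bearing 90° from A; a 55° counterclockwise sweep puts H at bearing 145°, so H = A + 8.7·(cos 145°, sin 145°) = (-42.13, -3.710). A1 meets HU tangentially, so AH is at right angles to HU, so HU runs along (−sin 145°, cos 145°); with |HU| = 11.7, U = (-48.84, -13.29). Then |VU| = |U − V| = 50.61.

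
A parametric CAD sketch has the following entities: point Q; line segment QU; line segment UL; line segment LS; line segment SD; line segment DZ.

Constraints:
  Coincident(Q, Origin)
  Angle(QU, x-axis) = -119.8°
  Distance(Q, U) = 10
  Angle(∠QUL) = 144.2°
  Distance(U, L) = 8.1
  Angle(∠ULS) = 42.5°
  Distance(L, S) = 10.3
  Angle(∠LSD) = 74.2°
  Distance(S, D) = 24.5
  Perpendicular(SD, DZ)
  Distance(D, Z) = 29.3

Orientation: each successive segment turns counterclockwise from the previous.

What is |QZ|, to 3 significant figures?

41.4

∠LSD = 74.2° gives SD at 159° from the x-axis; with |SD| = 24.5, D = (-20.9, 0.207). SD is perpendicular to DZ, so DZ runs at -111°; with |DZ| = 29.3, Z = (-31.3, -27.2). Then |QZ| = |Z − Q| = 41.4.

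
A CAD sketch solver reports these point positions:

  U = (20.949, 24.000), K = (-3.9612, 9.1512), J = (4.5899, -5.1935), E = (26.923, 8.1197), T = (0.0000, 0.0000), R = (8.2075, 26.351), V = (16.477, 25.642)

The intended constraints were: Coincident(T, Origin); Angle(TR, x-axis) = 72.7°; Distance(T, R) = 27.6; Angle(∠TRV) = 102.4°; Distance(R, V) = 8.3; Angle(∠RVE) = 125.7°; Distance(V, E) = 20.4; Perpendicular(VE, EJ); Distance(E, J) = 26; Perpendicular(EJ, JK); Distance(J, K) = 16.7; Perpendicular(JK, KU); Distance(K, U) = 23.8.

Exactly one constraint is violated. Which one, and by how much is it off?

Distance(K, U) = 23.8 — off by 5.20.

T = (0.00, 0.00) ✓; TR at 72.70° ✓; |TR| = 27.60 ✓; ∠TRV = 102.4° ✓; |RV| = 8.300 ✓; ∠RVE = 125.7° ✓; |VE| = 20.40 ✓; ∠(VE, EJ) = 90.00° ✓; |EJ| = 26.00 ✓; ∠(EJ, JK) = 90.00° ✓; |JK| = 16.70 ✓; ∠(JK, KU) = 90.00° ✓; |KU| = 29.00 ✗.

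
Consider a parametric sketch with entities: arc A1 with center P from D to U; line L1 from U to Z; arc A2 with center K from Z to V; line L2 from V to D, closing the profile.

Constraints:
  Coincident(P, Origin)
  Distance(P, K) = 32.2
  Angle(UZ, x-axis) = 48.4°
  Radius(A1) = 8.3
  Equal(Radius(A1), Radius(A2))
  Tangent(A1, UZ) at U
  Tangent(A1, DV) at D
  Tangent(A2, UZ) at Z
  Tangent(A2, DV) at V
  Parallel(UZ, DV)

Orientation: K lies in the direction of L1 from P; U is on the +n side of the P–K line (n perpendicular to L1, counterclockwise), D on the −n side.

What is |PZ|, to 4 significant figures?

33.25

Tangency of A1 to both parallel lines with radius 8.3 puts U and D at P ± 8.3·n: U = (-6.207, 5.511), D = (6.207, -5.511). Equal radii place Z and V the same way about K: Z = K + 8.3·n = (15.17, 29.59), V = K − 8.3·n = (27.59, 18.57). Then |PZ| = |Z − P| = 33.25.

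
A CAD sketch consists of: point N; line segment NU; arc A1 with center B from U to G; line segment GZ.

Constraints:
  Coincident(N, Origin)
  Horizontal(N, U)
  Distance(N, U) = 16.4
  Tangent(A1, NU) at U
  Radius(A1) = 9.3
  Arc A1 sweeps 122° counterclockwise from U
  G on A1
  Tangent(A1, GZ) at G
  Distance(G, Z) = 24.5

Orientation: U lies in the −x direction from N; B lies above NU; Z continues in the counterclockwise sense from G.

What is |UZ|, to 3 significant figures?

35.4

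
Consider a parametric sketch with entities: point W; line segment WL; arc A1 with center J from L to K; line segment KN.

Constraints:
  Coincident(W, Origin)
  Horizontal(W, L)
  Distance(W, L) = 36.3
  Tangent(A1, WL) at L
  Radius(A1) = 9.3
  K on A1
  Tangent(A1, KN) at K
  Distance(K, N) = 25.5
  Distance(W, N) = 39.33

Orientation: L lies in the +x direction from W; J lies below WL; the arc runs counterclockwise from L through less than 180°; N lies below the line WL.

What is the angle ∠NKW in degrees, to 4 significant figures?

94.07°

Checks: |JK| = 9.300 ✓; ∠(JK, KN) = 90.00° ✓; |KN| = 25.50 ✓; |WN| = 39.33 ✓.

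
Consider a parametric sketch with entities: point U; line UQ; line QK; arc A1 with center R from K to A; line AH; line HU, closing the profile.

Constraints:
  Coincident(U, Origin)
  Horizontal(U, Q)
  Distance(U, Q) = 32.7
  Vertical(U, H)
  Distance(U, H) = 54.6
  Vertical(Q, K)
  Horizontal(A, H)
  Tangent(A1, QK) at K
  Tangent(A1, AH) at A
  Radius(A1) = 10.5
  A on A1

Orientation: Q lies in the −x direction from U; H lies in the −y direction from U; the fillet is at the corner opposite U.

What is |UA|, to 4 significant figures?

58.94

The virtual corner opposite U is at (-32.70, -54.60). The tangent condition forces RK to be normal to QK and since A1 is tangent to AH there, RA ⟂ AH, with radius 10.5, so the center R sits 10.5 in from both sides at R = (-22.20, -44.10). That places the tangent points at K = (-32.70, -44.10) on QK and A = (-22.20, -54.60) on AH. Then |UA| = |A − U| = 58.94.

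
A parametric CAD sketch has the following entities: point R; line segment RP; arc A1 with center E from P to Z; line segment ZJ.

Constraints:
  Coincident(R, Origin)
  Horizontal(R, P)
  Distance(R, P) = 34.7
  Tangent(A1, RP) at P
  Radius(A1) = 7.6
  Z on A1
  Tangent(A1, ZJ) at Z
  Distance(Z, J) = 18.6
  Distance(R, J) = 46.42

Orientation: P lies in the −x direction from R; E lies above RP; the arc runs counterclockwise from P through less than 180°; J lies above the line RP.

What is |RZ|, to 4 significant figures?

30.33

R is at the origin; R and P share the same y with |RP| = 34.7 and P on the −x side, so P = (-34.70, 0.000). Tangency of A1 to RP means the radius EP is perpendicular to RP, so E = P + (0, 7.6) = (-34.70, 7.600). Since EZ ⟂ ZJ (tangency), |EJ| = √(7.6² + 18.6²) = 20.09 regardless of where Z sits on A1. So J lies on both circle(R, 46.42) and circle(E, 20.09); the above-RP intersection is J = (-37.39, 27.51). Z is the foot of the tangent from J: Z = (-28.11, 11.39).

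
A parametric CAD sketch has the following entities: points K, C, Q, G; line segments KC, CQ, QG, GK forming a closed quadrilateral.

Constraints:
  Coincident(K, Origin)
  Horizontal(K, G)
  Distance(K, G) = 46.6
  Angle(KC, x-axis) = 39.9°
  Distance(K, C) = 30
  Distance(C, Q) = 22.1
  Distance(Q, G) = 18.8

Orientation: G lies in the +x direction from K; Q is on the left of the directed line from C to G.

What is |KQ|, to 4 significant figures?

48.85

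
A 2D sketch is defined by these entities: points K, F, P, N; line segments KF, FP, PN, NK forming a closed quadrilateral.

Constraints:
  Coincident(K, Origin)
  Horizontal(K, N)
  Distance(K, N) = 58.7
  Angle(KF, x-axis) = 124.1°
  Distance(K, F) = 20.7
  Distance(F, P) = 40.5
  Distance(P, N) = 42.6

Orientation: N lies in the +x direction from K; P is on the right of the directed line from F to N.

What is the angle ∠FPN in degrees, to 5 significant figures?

121.09°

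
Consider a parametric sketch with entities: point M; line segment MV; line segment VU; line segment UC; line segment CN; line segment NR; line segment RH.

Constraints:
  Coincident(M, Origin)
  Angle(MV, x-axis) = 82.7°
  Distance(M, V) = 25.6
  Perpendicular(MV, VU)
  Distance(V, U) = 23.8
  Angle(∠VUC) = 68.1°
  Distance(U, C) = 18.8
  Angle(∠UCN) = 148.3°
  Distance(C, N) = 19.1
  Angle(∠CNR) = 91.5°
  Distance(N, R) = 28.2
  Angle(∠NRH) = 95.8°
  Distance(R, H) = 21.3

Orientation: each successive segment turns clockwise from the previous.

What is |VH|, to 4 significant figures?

8.206

∠CNR = 91.5° gives NR at 120.6° from the x-axis; with |NR| = 28.2, R = (-13.36, 20.94). ∠NRH = 95.8° gives RH at 36.40° from the x-axis; with |RH| = 21.3, H = (3.788, 33.58). Then |VH| = |H − V| = 8.206.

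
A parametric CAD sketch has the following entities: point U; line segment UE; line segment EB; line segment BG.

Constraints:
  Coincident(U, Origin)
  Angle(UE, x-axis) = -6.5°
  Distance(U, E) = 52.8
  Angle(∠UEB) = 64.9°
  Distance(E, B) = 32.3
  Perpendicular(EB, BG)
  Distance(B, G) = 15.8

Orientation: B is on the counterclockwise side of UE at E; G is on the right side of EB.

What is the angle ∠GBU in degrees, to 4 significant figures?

168.3°

∠UEB = 64.9°, so EB runs at -6.5° + (180° − 64.9°) = 108.6° from the x-axis; with |EB| = 32.3, B = E + 32.3·(cos 108.6°, sin 108.6°) = (42.16, 24.64). EB ⟂ BG; with |BG| = 15.8 on the right of EB, G = B + 15.8·(0.9478, 0.3190) = (57.13, 29.68). Then cos ∠GBU = BG·BU / (|BG||BU|), giving 168.3°.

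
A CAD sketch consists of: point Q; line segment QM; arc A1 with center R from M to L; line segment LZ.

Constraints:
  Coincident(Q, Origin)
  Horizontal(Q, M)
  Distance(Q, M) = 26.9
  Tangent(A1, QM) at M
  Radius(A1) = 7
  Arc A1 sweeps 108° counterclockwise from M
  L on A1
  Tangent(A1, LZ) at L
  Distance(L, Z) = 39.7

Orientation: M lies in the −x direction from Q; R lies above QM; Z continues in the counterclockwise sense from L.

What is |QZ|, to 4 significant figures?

57.08

Q is at the origin; Q and M share the same y with |QM| = 26.9 and M on the −x side, so M = (-26.90, 0.000). Since A1 is tangent to QM there, RM ⟂ QM, so R = M + (0, 7) = (-26.90, 7.000). On A1, M sits at bearing -90° from R; a 108° counterclockwise sweep puts L at bearing 18°, so L = R + 7.0·(cos 18°, sin 18°) = (-20.24, 9.163). Since A1 is tangent to LZ there, RL ⟂ LZ, so LZ runs along (−sin 18°, cos 18°); with |LZ| = 39.7, Z = (-32.51, 46.92). Then |QZ| = |Z − Q| = 57.08.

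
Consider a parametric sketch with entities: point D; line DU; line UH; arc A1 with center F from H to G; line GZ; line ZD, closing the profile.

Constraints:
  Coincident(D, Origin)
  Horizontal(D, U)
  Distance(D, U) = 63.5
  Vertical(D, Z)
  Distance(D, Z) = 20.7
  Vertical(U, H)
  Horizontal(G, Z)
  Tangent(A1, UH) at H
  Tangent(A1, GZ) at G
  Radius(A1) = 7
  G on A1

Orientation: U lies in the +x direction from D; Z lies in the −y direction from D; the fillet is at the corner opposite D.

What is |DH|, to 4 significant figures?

64.96

D is at the origin; D and U share the same y with |DU| = 63.5 and U on the +x side, so U = (63.50, 0.000). DZ is vertical with |DZ| = 20.7 and Z on the −y side, so Z = (0.000, -20.70). The virtual corner opposite D is at (63.50, -20.70). Since A1 is tangent to UH there, FH ⟂ UH and A1 meets GZ tangentially, so FG is at right angles to GZ, with radius 7.0, so the center F sits 7.0 in from both sides at F = (56.50, -13.70). That places the tangent points at H = (63.50, -13.70) on UH and G = (56.50, -20.70) on GZ. Then |DH| = |H − D| = 64.96.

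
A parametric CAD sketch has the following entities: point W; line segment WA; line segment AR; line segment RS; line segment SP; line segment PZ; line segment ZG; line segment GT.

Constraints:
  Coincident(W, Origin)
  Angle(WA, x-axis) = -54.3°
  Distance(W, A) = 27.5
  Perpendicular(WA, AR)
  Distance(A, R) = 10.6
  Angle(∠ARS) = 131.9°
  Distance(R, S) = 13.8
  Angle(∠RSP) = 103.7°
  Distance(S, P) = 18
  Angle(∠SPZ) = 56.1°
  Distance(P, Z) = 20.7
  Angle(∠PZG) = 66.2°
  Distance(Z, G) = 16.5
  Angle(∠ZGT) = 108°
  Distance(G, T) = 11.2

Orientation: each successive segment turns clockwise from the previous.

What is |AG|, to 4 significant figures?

19.59

∠SPZ = 56.1° gives PZ at -32.60° from the x-axis; with |PZ| = 20.7, Z = (10.99, -18.71). ∠PZG = 66.2° gives ZG at -146.4° from the x-axis; with |ZG| = 16.5, G = (-2.752, -27.84). Then |AG| = |G − A| = 19.59.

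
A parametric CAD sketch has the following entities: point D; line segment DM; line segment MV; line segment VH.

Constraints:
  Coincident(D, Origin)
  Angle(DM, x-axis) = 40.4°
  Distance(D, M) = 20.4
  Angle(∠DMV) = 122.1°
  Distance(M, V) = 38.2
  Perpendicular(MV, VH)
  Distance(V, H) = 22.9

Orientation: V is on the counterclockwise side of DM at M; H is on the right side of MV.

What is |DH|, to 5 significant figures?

63.400

D is at the origin; DM runs at 40.4° with length 20.4, so M = 20.4·(cos 40.4°, sin 40.4°) = (15.535, 13.222). ∠DMV = 122.1°, so MV runs at 40.4° + (180° − 122.1°) = 98.300° from the x-axis; with |MV| = 38.2, V = M + 38.2·(cos 98.300°, sin 98.300°) = (10.021, 51.022). MV ⟂ VH; with |VH| = 22.9 on the right of MV, H = V + 22.9·(0.98953, 0.14436) = (32.681, 54.327). Then |DH| = |H − D| = 63.400.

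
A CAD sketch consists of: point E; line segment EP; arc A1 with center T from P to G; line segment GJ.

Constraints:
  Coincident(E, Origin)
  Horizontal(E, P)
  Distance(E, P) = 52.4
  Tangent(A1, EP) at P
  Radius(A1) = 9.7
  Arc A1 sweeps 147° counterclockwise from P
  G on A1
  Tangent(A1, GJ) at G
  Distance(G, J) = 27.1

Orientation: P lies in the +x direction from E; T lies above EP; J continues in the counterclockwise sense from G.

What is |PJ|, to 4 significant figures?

36.97

E is at the origin; E and P share the same y with |EP| = 52.4 and P on the +x side, so P = (52.40, 0.000). Since A1 is tangent to EP there, TP ⟂ EP, so T = P + (0, 9.7) = (52.40, 9.700). On A1, P sits at bearing -90° from T; a 147° counterclockwise sweep puts G at bearing 57°, so G = T + 9.7·(cos 57°, sin 57°) = (57.68, 17.84). Tangency of A1 to GJ means the radius TG is perpendicular to GJ, so GJ runs along (−sin 57°, cos 57°); with |GJ| = 27.1, J = (34.96, 32.59). Then |PJ| = |J − P| = 36.97.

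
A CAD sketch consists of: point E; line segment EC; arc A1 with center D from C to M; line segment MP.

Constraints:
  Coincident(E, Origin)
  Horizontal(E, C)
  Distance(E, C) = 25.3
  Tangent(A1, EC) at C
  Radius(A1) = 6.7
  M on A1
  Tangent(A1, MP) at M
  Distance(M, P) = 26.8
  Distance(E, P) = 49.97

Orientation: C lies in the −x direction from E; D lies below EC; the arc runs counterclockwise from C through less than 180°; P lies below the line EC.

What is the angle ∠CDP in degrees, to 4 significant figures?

148.3°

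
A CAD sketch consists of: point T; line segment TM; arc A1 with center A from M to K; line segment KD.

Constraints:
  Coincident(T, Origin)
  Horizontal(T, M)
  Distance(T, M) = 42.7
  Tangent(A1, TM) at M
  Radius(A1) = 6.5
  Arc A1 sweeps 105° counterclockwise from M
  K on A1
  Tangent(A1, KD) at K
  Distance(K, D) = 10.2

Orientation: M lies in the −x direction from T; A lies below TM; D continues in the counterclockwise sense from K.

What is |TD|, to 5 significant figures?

49.724

On A1, M sits at bearing 90° from A; a 105° counterclockwise sweep puts K at bearing 195°, so K = A + 6.5·(cos 195°, sin 195°) = (-48.979, -8.1823). A1 meets KD tangentially, so AK is at right angles to KD, so KD runs along (−sin 195°, cos 195°); with |KD| = 10.2, D = (-46.339, -18.035). Then |TD| = |D − T| = 49.724.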